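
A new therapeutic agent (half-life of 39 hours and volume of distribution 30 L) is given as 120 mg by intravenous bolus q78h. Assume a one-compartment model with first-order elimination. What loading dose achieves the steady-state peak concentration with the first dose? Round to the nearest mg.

f = (1/2)^(78/39) ≈ 0.250000; accumulation ratio R = 1/(1−f) ≈ 1.33333.
Loading dose to hit Cmax,ss on first dose: D_load = D_maint·R ≈ 120 × 1.33333 ≈ 160.00 mg.

160 mg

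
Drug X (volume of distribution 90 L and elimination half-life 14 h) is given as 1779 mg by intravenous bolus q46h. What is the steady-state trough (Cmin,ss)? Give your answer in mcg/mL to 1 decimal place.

2.3 mcg/mL

k = ln2/t½ = ln2/14 ≈ 0.049511 h⁻¹; fraction remaining f = e^(−kτ) = e^(−0.049511×46) ≈ 0.1025.
Accumulation ratio R = 1/(1 − f) ≈ 1/0.8975 ≈ 1.1142.
Single-dose peak C₀ = D/Vd = 1779/90 ≈ 19.767 mcg/mL.
Steady-state peak Cmax,ss = C₀·R ≈ 19.767 × 1.1142 ≈ 22.024 mcg/mL.
Steady-state trough Cmin,ss = Cmax,ss·f ≈ 22.024 × 0.1025 ≈ 2.257 mcg/mL.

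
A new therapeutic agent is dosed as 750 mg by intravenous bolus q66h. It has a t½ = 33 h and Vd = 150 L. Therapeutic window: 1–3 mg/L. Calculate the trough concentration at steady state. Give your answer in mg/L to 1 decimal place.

τ = 66 h = 2 half-lives, so f = (1/2)^2 = 0.25.
Accumulation ratio R = 1/(1 − f) = 1/0.75 = 4/3.
Single-dose peak C₀ = D/Vd = 750/150 = 5 mg/L.
Steady-state peak Cmax,ss = C₀·R = 5 × 4/3 ≈ 6.667 mg/L.
Steady-state trough Cmin,ss = Cmax,ss·f ≈ 6.667 × 0.25 ≈ 1.667 mg/L.
Trough 1.7 mg/L vs MEC 1 mg/L: adequate.

1.7 mg/L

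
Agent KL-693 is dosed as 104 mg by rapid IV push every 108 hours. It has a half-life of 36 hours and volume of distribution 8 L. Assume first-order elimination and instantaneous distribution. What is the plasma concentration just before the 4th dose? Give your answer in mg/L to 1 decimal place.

f = (1/2)^(τ/t½) = (1/2)^(108/36) ≈ 0.1250.
C₀ = D/Vd = 104/8 ≈ 13.000 mg/L.
Before the 4th dose, 3 doses have been given. Superposition: Cmin = C₀·(f + f² + … + f^3).
≈ 13.000 × (0.1250 + 0.0156 + 0.0020) ≈ 13.000 × 0.1426 ≈ 1.854 mg/L.

1.9 mg/L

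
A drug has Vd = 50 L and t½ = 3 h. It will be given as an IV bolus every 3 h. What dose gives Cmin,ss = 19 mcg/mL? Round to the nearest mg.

τ/t½ = 3/3 ≈ 1, so f = (1/2)^(3/3) ≈ 0.500000.
Cmin,ss = (D/Vd)·f/(1−f), so D = Cmin,ss·Vd·(1−f)/f.
D = 19 × 50 × (1−f)/f ≈ 19 × 50 × 1.00000 ≈ 950.00 mg.

950 mg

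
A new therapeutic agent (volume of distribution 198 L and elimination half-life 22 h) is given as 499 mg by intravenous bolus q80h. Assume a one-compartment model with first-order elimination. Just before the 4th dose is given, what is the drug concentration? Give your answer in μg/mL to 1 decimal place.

f = (1/2)^(τ/t½) = (1/2)^(80/22) ≈ 0.0804.
C₀ = D/Vd = 499/198 ≈ 2.520 μg/mL.
Before the 4th dose, 3 doses have been given. Superposition: Cmin = C₀·(f + f² + … + f^3).
≈ 2.520 × (0.0804 + 0.0065 + 0.0005) ≈ 2.520 × 0.0874 ≈ 0.220 μg/mL.

0.2 μg/mL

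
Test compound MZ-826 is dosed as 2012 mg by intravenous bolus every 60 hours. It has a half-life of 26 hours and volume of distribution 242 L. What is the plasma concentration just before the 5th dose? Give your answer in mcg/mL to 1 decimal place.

f = (1/2)^(τ/t½) = (1/2)^(60/26) ≈ 0.2020.
C₀ = D/Vd = 2012/242 ≈ 8.314 mcg/mL.
Before the 5th dose, 4 doses have been given. Superposition: Cmin = C₀·(f + f² + … + f^4).
≈ 8.314 × (0.2020 + 0.0408 + 0.0082 + 0.0017) ≈ 8.314 × 0.2527 ≈ 2.101 mcg/mL.

2.1 mcg/mL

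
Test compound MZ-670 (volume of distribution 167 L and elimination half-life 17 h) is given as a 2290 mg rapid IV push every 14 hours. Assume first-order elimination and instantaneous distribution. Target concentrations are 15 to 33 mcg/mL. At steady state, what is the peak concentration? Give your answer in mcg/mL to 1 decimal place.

31.5 mcg/mL

k = ln2/t½ = ln2/17 ≈ 0.040773 h⁻¹; fraction remaining f = e^(−kτ) = e^(−0.040773×14) ≈ 0.5651.
Accumulation ratio R = 1/(1 − f) ≈ 1/0.4349 ≈ 2.2994.
Each bolus raises the concentration by D/Vd = 2290/167 ≈ 13.713 mcg/mL.
Cmax,ss = C₀/(1 − f) ≈ 13.713/0.4349 ≈ 31.531 mcg/mL.
Peak 31.5 mcg/mL vs MTC 33 mcg/mL: below toxic threshold.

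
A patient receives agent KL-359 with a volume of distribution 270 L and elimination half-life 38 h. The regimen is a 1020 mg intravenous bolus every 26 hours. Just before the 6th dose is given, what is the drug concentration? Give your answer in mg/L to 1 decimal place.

5.6 mg/L

f = (1/2)^(τ/t½) = (1/2)^(26/38) ≈ 0.6223.
C₀ = D/Vd = 1020/270 ≈ 3.778 mg/L.
Before the 6th dose, 5 doses have been given. Superposition: Cmin = C₀·(f + f² + … + f^5).
≈ 3.778 × (0.6223 + 0.3873 + 0.2410 + 0.1500 + 0.0933) ≈ 3.778 × 1.4939 ≈ 5.644 mg/L.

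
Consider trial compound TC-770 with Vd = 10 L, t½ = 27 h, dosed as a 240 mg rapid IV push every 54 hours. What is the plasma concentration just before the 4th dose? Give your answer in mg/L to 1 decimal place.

f = (1/2)^(τ/t½) = (1/2)^(54/27) ≈ 0.2500.
C₀ = D/Vd = 240/10 ≈ 24.000 mg/L.
Before the 4th dose, 3 doses have been given. Superposition: Cmin = C₀·(f + f² + … + f^3).
≈ 24.000 × (0.2500 + 0.0625 + 0.0156) ≈ 24.000 × 0.3281 ≈ 7.874 mg/L.

7.9 mg/L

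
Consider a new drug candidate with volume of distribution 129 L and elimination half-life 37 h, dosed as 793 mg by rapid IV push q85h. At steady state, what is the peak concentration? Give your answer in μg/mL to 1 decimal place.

Over one 85-h interval, 85/37 ≈ 2.2973 half-lives elapse, leaving f ≈ 0.2034 of each dose.
At steady state, accumulation factor R = 1/(1 − e^(−kτ)) ≈ 1.2553.
Single-dose peak C₀ = D/Vd = 793/129 ≈ 6.147 μg/mL.
Steady-state peak Cmax,ss = C₀·R ≈ 6.147 × 1.2553 ≈ 7.716 μg/mL.

7.7 μg/mL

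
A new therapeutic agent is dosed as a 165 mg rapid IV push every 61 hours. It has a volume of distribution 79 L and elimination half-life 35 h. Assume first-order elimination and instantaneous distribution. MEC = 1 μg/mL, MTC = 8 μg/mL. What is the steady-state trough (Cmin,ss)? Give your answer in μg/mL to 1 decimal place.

0.9 μg/mL

τ/t½ = 61/35 ≈ 1.7429, so fraction remaining f = (1/2)^(61/35) ≈ 0.2988.
Single-dose peak C₀ = D/Vd = 165/79 ≈ 2.089 μg/mL.
Steady-state trough Cmin,ss = C₀·f/(1−f) ≈ 2.089 × 0.2988/0.7012 ≈ 0.890 μg/mL.
Trough 0.9 μg/mL vs MEC 1 μg/mL: subtherapeutic.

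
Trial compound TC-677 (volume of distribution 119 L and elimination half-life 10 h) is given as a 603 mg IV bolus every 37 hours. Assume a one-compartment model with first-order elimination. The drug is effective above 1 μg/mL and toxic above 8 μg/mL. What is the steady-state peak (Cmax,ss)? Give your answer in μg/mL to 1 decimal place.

5.5 μg/mL

k = ln2/t½ = ln2/10 ≈ 0.069315 h⁻¹; fraction remaining f = e^(−kτ) = e^(−0.069315×37) ≈ 0.0769.
At steady state, accumulation factor R = 1/(1 − e^(−kτ)) ≈ 1.0833.
Single-dose peak C₀ = D/Vd = 603/119 ≈ 5.067 μg/mL.
Steady-state peak Cmax,ss = C₀·R ≈ 5.067 × 1.0833 ≈ 5.489 μg/mL.
Peak 5.5 μg/mL vs MTC 8 μg/mL: below toxic threshold.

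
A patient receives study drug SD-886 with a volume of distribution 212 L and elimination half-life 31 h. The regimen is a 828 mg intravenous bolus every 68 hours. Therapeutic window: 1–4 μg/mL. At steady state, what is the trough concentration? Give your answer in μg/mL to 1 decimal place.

τ/t½ = 68/31 ≈ 2.1935, so fraction remaining f = (1/2)^(68/31) ≈ 0.2186.
Accumulation ratio R = 1/(1 − f) ≈ 1/0.7814 ≈ 1.2798.
Single-dose peak C₀ = D/Vd = 828/212 ≈ 3.906 μg/mL.
Cmax,ss = C₀/(1 − f) ≈ 3.906/0.7814 ≈ 4.999 μg/mL.
One interval later, Cmin,ss = Cmax,ss·e^(−kτ) ≈ 4.999 × 0.2186 ≈ 1.093 μg/mL.
Trough 1.1 μg/mL vs MEC 1 μg/mL: adequate.

1.1 μg/mL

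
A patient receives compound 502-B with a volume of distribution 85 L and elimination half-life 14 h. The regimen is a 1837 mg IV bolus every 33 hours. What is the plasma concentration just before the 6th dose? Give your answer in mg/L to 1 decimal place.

5.2 mg/L

f = (1/2)^(τ/t½) = (1/2)^(33/14) ≈ 0.1952.
C₀ = D/Vd = 1837/85 ≈ 21.612 mg/L.
Before the 6th dose, 5 doses have been given. Superposition: Cmin = C₀·(f + f² + … + f^5).
≈ 21.612 × (0.1952 + 0.0381 + 0.0074 + 0.0015 + 0.0003) ≈ 21.612 × 0.2425 ≈ 5.241 mg/L.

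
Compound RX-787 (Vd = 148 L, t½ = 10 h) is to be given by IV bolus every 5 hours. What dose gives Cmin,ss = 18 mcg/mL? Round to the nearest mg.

τ/t½ = 5/10 ≈ 0.5, so f = (1/2)^(5/10) ≈ 0.707107.
Cmin,ss = (D/Vd)·f/(1−f), so D = Cmin,ss·Vd·(1−f)/f.
D = 18 × 148 × (1−f)/f ≈ 18 × 148 × 0.41421 ≈ 1103.46 mg.

1103 mg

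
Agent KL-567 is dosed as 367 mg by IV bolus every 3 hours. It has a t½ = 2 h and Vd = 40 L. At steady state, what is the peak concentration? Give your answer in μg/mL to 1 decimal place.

14.2 μg/mL

Over one 3-h interval, 3/2 ≈ 1.5 half-lives elapse, leaving f ≈ 0.3536 of each dose.
At steady state, accumulation factor R = 1/(1 − e^(−kτ)) ≈ 1.5470.
Single-dose peak C₀ = D/Vd = 367/40 ≈ 9.175 μg/mL.
Cmax,ss = C₀/(1 − f) ≈ 9.175/0.6464 ≈ 14.194 μg/mL.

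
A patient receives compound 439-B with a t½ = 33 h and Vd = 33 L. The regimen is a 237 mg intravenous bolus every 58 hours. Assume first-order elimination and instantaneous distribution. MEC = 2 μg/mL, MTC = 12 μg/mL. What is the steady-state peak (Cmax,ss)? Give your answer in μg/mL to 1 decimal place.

10.2 μg/mL

τ/t½ = 58/33 ≈ 1.7576, so fraction remaining f = (1/2)^(58/33) ≈ 0.2957.
Accumulation ratio R = 1/(1 − f) ≈ 1/0.7043 ≈ 1.4198.
Each bolus raises the concentration by D/Vd = 237/33 ≈ 7.182 μg/mL.
Cmax,ss = C₀/(1 − f) ≈ 7.182/0.7043 ≈ 10.197 μg/mL.
Peak 10.2 μg/mL vs MTC 12 μg/mL: below toxic threshold.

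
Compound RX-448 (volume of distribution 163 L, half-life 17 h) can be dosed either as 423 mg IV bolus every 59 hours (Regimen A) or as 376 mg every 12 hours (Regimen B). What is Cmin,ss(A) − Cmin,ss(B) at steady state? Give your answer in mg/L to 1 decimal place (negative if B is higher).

-3.4 mg/L

Regimen A: f = (1/2)^(59/17) ≈ 0.0902; Cmin,ss = (423/163)·f/(1−f) ≈ 0.257 mg/L.
Regimen B: f = (1/2)^(12/17) ≈ 0.6131; Cmin,ss = (376/163)·f/(1−f) ≈ 3.655 mg/L.
Difference ≈ 0.257 − 3.655 ≈ -3.398 mg/L.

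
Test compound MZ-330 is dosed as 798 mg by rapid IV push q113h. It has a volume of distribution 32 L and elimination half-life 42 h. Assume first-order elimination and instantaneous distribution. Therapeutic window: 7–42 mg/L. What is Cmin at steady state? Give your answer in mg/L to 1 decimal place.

4.6 mg/L

τ/t½ = 113/42 ≈ 2.6905, so fraction remaining f = (1/2)^(113/42) ≈ 0.1549.
Each bolus raises the concentration by D/Vd = 798/32 ≈ 24.938 mg/L.
Steady-state trough Cmin,ss = C₀·f/(1−f) ≈ 24.938 × 0.1549/0.8451 ≈ 4.571 mg/L.
Trough 4.6 mg/L vs MEC 7 mg/L: subtherapeutic.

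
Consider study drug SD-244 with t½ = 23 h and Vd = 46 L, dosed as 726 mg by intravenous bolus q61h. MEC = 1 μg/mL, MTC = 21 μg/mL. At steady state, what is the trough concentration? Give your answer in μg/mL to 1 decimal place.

3.0 μg/mL

τ/t½ = 61/23 ≈ 2.6522, so fraction remaining f = (1/2)^(61/23) ≈ 0.1591.
At steady state, accumulation factor R = 1/(1 − e^(−kτ)) ≈ 1.1892.
Single-dose peak C₀ = D/Vd = 726/46 ≈ 15.783 μg/mL.
Cmax,ss = C₀/(1 − f) ≈ 15.783/0.8409 ≈ 18.769 μg/mL.
Steady-state trough Cmin,ss = Cmax,ss·f ≈ 18.769 × 0.1591 ≈ 2.986 μg/mL.
Trough 3.0 μg/mL vs MEC 1 μg/mL: adequate.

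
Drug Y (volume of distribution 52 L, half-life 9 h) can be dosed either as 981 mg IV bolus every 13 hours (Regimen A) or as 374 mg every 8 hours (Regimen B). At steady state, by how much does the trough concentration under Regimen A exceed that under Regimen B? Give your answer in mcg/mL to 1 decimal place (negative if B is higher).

Regimen A: f = (1/2)^(13/9) ≈ 0.3674; Cmin,ss = (981/52)·f/(1−f) ≈ 10.957 mcg/mL.
Regimen B: f = (1/2)^(8/9) ≈ 0.5400; Cmin,ss = (374/52)·f/(1−f) ≈ 8.443 mcg/mL.
Difference ≈ 10.957 − 8.443 ≈ 2.514 mcg/mL.

2.5 mcg/mL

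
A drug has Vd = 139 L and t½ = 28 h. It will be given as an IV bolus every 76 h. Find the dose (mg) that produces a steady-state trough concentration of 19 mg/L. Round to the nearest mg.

14691 mg

τ/t½ = 76/28 ≈ 2.7143, so f = (1/2)^(76/28) ≈ 0.152377.
Cmin,ss = (D/Vd)·f/(1−f), so D = Cmin,ss·Vd·(1−f)/f.
D = 19 × 139 × (1−f)/f ≈ 19 × 139 × 5.56267 ≈ 14691.01 mg.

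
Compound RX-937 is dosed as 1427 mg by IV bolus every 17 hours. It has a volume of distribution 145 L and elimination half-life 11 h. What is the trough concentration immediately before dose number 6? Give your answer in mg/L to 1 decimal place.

5.1 mg/L

f = (1/2)^(τ/t½) = (1/2)^(17/11) ≈ 0.3426.
C₀ = D/Vd = 1427/145 ≈ 9.841 mg/L.
Before the 6th dose, 5 doses have been given. Superposition: Cmin = C₀·(f + f² + … + f^5).
≈ 9.841 × (0.3426 + 0.1174 + 0.0402 + 0.0138 + 0.0047) ≈ 9.841 × 0.5187 ≈ 5.105 mg/L.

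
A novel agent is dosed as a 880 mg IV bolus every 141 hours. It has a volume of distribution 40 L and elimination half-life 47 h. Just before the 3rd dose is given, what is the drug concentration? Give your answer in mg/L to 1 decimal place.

f = (1/2)^(τ/t½) = (1/2)^(141/47) ≈ 0.1250.
C₀ = D/Vd = 880/40 ≈ 22.000 mg/L.
Before the 3rd dose, 2 doses have been given. Superposition: Cmin = C₀·(f + f²).
≈ 22.000 × (0.1250 + 0.0156) ≈ 22.000 × 0.1406 ≈ 3.093 mg/L.

3.1 mg/L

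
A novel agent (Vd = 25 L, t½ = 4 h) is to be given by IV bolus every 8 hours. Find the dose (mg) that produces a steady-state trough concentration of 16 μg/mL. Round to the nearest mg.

1200 mg

τ/t½ = 8/4 ≈ 2, so f = (1/2)^(8/4) ≈ 0.250000.
Cmin,ss = (D/Vd)·f/(1−f), so D = Cmin,ss·Vd·(1−f)/f.
D = 16 × 25 × (1−f)/f ≈ 16 × 25 × 3.00000 ≈ 1200.00 mg.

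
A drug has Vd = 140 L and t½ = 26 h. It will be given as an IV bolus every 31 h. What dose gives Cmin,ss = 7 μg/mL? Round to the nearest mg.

τ/t½ = 31/26 ≈ 1.1923, so f = (1/2)^(31/26) ≈ 0.437602.
Cmin,ss = (D/Vd)·f/(1−f), so D = Cmin,ss·Vd·(1−f)/f.
D = 7 × 140 × (1−f)/f ≈ 7 × 140 × 1.28518 ≈ 1259.48 mg.

1259 mg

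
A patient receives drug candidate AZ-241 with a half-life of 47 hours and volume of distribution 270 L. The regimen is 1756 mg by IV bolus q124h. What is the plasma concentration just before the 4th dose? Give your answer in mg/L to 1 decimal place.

f = (1/2)^(τ/t½) = (1/2)^(124/47) ≈ 0.1606.
C₀ = D/Vd = 1756/270 ≈ 6.504 mg/L.
Before the 4th dose, 3 doses have been given. Superposition: Cmin = C₀·(f + f² + … + f^3).
≈ 6.504 × (0.1606 + 0.0258 + 0.0041) ≈ 6.504 × 0.1905 ≈ 1.239 mg/L.

1.2 mg/L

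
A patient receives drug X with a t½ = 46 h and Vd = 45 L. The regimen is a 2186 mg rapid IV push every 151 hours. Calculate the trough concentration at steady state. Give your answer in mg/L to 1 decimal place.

5.6 mg/L

τ/t½ = 151/46 ≈ 3.2826, so fraction remaining f = (1/2)^(151/46) ≈ 0.1028.
Accumulation ratio R = 1/(1 − f) ≈ 1/0.8972 ≈ 1.1146.
Each bolus raises the concentration by D/Vd = 2186/45 ≈ 48.578 mg/L.
Steady-state peak Cmax,ss = C₀·R ≈ 48.578 × 1.1146 ≈ 54.145 mg/L.
Steady-state trough Cmin,ss = Cmax,ss·f ≈ 54.145 × 0.1028 ≈ 5.566 mg/L.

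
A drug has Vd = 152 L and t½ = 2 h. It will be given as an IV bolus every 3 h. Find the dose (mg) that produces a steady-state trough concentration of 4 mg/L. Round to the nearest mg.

τ/t½ = 3/2 ≈ 1.5, so f = (1/2)^(3/2) ≈ 0.353553.
Cmin,ss = (D/Vd)·f/(1−f), so D = Cmin,ss·Vd·(1−f)/f.
D = 4 × 152 × (1−f)/f ≈ 4 × 152 × 1.82843 ≈ 1111.69 mg.

1112 mg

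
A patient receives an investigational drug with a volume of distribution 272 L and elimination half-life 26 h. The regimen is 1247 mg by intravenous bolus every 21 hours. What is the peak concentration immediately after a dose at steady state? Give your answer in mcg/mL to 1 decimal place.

10.7 mcg/mL

Over one 21-h interval, 21/26 ≈ 0.80769 half-lives elapse, leaving f ≈ 0.5713 of each dose.
Accumulation ratio R = 1/(1 − f) ≈ 1/0.4287 ≈ 2.3326.
Each bolus raises the concentration by D/Vd = 1247/272 ≈ 4.585 mcg/mL.
Steady-state peak Cmax,ss = C₀·R ≈ 4.585 × 2.3326 ≈ 10.695 mcg/mL.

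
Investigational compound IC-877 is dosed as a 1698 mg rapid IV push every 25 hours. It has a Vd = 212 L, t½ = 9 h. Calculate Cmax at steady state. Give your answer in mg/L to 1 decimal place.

τ/t½ = 25/9 ≈ 2.7778, so fraction remaining f = (1/2)^(25/9) ≈ 0.1458.
Accumulation ratio R = 1/(1 − f) ≈ 1/0.8542 ≈ 1.1707.
Each bolus raises the concentration by D/Vd = 1698/212 ≈ 8.009 mg/L.
Cmax,ss = C₀/(1 − f) ≈ 8.009/0.8542 ≈ 9.376 mg/L.

9.4 mg/L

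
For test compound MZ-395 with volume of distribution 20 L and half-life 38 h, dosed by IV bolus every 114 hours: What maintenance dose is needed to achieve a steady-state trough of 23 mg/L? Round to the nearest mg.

3220 mg

τ/t½ = 114/38 ≈ 3, so f = (1/2)^(114/38) ≈ 0.125000.
Cmin,ss = (D/Vd)·f/(1−f), so D = Cmin,ss·Vd·(1−f)/f.
D = 23 × 20 × (1−f)/f ≈ 23 × 20 × 7.00000 ≈ 3220.00 mg.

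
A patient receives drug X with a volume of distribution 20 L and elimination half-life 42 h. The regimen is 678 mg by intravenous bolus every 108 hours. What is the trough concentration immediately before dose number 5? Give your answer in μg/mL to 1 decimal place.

f = (1/2)^(τ/t½) = (1/2)^(108/42) ≈ 0.1682.
C₀ = D/Vd = 678/20 ≈ 33.900 μg/mL.
Before the 5th dose, 4 doses have been given. Superposition: Cmin = C₀·(f + f² + … + f^4).
≈ 33.900 × (0.1682 + 0.0283 + 0.0048 + 0.0008) ≈ 33.900 × 0.2021 ≈ 6.851 μg/mL.

6.9 μg/mL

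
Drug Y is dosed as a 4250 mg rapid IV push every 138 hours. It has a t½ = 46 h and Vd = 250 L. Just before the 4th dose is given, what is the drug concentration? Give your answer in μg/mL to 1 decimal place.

2.4 μg/mL

f = (1/2)^(τ/t½) = (1/2)^(138/46) ≈ 0.1250.
C₀ = D/Vd = 4250/250 ≈ 17.000 μg/mL.
Before the 4th dose, 3 doses have been given. Superposition: Cmin = C₀·(f + f² + … + f^3).
≈ 17.000 × (0.1250 + 0.0156 + 0.0020) ≈ 17.000 × 0.1426 ≈ 2.424 μg/mL.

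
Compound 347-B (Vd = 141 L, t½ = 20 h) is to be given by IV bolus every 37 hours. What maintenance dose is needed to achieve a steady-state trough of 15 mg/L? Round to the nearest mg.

5510 mg

τ/t½ = 37/20 ≈ 1.85, so f = (1/2)^(37/20) ≈ 0.277392.
Cmin,ss = (D/Vd)·f/(1−f), so D = Cmin,ss·Vd·(1−f)/f.
D = 15 × 141 × (1−f)/f ≈ 15 × 141 × 2.60501 ≈ 5509.60 mg.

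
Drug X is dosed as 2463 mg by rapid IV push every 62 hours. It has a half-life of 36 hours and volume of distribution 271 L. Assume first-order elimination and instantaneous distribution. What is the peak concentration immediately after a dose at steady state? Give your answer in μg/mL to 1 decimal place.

k = ln2/t½ = ln2/36 ≈ 0.019254 h⁻¹; fraction remaining f = e^(−kτ) = e^(−0.019254×62) ≈ 0.3031.
At steady state, accumulation factor R = 1/(1 − e^(−kτ)) ≈ 1.4349.
Each bolus raises the concentration by D/Vd = 2463/271 ≈ 9.089 μg/mL.
Steady-state peak Cmax,ss = C₀·R ≈ 9.089 × 1.4349 ≈ 13.042 μg/mL.

13.0 μg/mL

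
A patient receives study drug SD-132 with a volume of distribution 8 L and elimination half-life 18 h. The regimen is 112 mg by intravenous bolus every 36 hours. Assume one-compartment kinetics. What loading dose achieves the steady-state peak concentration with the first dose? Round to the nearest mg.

f = (1/2)^(36/18) ≈ 0.250000; accumulation ratio R = 1/(1−f) ≈ 1.33333.
Loading dose to hit Cmax,ss on first dose: D_load = D_maint·R ≈ 112 × 1.33333 ≈ 149.33 mg.

149 mg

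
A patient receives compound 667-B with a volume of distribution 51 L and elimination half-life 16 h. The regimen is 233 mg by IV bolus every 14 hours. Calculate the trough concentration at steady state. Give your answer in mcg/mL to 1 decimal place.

5.5 mcg/mL

k = ln2/t½ = ln2/16 ≈ 0.043322 h⁻¹; fraction remaining f = e^(−kτ) = e^(−0.043322×14) ≈ 0.5453.
Single-dose peak C₀ = D/Vd = 233/51 ≈ 4.569 mcg/mL.
Steady-state trough Cmin,ss = C₀·f/(1−f) ≈ 4.569 × 0.5453/0.4547 ≈ 5.479 mcg/mL.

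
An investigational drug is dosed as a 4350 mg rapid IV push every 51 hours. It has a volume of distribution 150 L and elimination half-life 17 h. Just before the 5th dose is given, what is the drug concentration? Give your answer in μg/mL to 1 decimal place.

4.1 μg/mL

f = (1/2)^(τ/t½) = (1/2)^(51/17) ≈ 0.1250.
C₀ = D/Vd = 4350/150 ≈ 29.000 μg/mL.
Before the 5th dose, 4 doses have been given. Superposition: Cmin = C₀·(f + f² + … + f^4).
≈ 29.000 × (0.1250 + 0.0156 + 0.0020 + 0.0002) ≈ 29.000 × 0.1428 ≈ 4.141 μg/mL.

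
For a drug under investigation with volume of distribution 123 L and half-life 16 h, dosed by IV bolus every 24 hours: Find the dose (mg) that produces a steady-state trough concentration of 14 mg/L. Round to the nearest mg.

3149 mg

τ/t½ = 24/16 ≈ 1.5, so f = (1/2)^(24/16) ≈ 0.353553.
Cmin,ss = (D/Vd)·f/(1−f), so D = Cmin,ss·Vd·(1−f)/f.
D = 14 × 123 × (1−f)/f ≈ 14 × 123 × 1.82843 ≈ 3148.56 mg.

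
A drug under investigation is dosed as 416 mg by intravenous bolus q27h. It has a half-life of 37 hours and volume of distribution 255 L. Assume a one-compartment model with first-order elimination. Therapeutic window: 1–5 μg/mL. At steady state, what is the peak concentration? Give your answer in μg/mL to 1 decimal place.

τ/t½ = 27/37 ≈ 0.72973, so fraction remaining f = (1/2)^(27/37) ≈ 0.6030.
Accumulation ratio R = 1/(1 − f) ≈ 1/0.3970 ≈ 2.5189.
Each bolus raises the concentration by D/Vd = 416/255 ≈ 1.631 μg/mL.
Steady-state peak Cmax,ss = C₀·R ≈ 1.631 × 2.5189 ≈ 4.108 μg/mL.
Peak 4.1 μg/mL vs MTC 5 μg/mL: below toxic threshold.

4.1 μg/mL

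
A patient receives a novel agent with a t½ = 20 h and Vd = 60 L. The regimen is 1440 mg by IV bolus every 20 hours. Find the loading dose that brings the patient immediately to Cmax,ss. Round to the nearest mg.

f = (1/2)^(20/20) ≈ 0.500000; accumulation ratio R = 1/(1−f) ≈ 2.00000.
Loading dose to hit Cmax,ss on first dose: D_load = D_maint·R ≈ 1440 × 2.00000 ≈ 2880.00 mg.

2880 mg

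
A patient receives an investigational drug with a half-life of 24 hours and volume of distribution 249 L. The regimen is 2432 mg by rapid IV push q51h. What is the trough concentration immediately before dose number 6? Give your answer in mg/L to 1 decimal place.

2.9 mg/L

f = (1/2)^(τ/t½) = (1/2)^(51/24) ≈ 0.2293.
C₀ = D/Vd = 2432/249 ≈ 9.767 mg/L.
Before the 6th dose, 5 doses have been given. Superposition: Cmin = C₀·(f + f² + … + f^5).
≈ 9.767 × (0.2293 + 0.0526 + 0.0121 + 0.0028 + 0.0006) ≈ 9.767 × 0.2974 ≈ 2.905 mg/L.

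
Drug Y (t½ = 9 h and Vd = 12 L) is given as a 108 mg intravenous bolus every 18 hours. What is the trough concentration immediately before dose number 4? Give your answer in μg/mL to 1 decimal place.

f = (1/2)^(τ/t½) = (1/2)^(18/9) ≈ 0.2500.
C₀ = D/Vd = 108/12 ≈ 9.000 μg/mL.
Before the 4th dose, 3 doses have been given. Superposition: Cmin = C₀·(f + f² + … + f^3).
≈ 9.000 × (0.2500 + 0.0625 + 0.0156) ≈ 9.000 × 0.3281 ≈ 2.953 μg/mL.

3.0 μg/mL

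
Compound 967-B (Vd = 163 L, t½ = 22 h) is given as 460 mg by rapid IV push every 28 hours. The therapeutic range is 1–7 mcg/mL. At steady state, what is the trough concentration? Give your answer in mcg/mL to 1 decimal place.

τ/t½ = 28/22 ≈ 1.2727, so fraction remaining f = (1/2)^(28/22) ≈ 0.4139.
Each bolus raises the concentration by D/Vd = 460/163 ≈ 2.822 mcg/mL.
Steady-state trough Cmin,ss = C₀·f/(1−f) ≈ 2.822 × 0.4139/0.5861 ≈ 1.993 mcg/mL.
Trough 2.0 mcg/mL vs MEC 1 mcg/mL: adequate.

2.0 mcg/mL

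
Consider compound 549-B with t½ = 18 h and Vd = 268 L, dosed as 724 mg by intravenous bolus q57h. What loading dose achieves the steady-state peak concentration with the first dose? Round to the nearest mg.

f = (1/2)^(57/18) ≈ 0.111362; accumulation ratio R = 1/(1−f) ≈ 1.12532.
Loading dose to hit Cmax,ss on first dose: D_load = D_maint·R ≈ 724 × 1.12532 ≈ 814.73 mg.

815 mg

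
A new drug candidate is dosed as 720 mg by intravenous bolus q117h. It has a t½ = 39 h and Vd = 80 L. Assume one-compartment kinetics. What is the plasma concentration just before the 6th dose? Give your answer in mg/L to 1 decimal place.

1.3 mg/L

f = (1/2)^(τ/t½) = (1/2)^(117/39) ≈ 0.1250.
C₀ = D/Vd = 720/80 ≈ 9.000 mg/L.
Before the 6th dose, 5 doses have been given. Superposition: Cmin = C₀·(f + f² + … + f^5).
≈ 9.000 × (0.1250 + 0.0156 + 0.0020 + 0.0002 + 0.0000) ≈ 9.000 × 0.1428 ≈ 1.285 mg/L.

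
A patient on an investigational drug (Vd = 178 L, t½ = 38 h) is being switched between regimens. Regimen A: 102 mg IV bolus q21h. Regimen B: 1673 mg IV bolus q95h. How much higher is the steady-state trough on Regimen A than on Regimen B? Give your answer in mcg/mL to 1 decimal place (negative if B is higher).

Regimen A: f = (1/2)^(21/38) ≈ 0.6818; Cmin,ss = (102/178)·f/(1−f) ≈ 1.228 mcg/mL.
Regimen B: f = (1/2)^(95/38) ≈ 0.1768; Cmin,ss = (1673/178)·f/(1−f) ≈ 2.019 mcg/mL.
Difference ≈ 1.228 − 2.019 ≈ -0.791 mcg/mL.

-0.8 mcg/mL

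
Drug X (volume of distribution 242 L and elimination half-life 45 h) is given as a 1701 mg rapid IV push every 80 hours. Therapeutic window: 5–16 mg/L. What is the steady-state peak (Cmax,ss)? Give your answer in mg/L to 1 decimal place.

τ/t½ = 80/45 ≈ 1.7778, so fraction remaining f = (1/2)^(80/45) ≈ 0.2916.
At steady state, accumulation factor R = 1/(1 − e^(−kτ)) ≈ 1.4116.
Each bolus raises the concentration by D/Vd = 1701/242 ≈ 7.029 mg/L.
Steady-state peak Cmax,ss = C₀·R ≈ 7.029 × 1.4116 ≈ 9.922 mg/L.
Peak 9.9 mg/L vs MTC 16 mg/L: below toxic threshold.

9.9 mg/L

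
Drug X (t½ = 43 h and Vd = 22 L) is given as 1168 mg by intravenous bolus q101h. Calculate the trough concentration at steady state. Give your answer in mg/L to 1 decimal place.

Over one 101-h interval, 101/43 ≈ 2.3488 half-lives elapse, leaving f ≈ 0.1963 of each dose.
Single-dose peak C₀ = D/Vd = 1168/22 ≈ 53.091 mg/L.
Steady-state trough Cmin,ss = C₀·f/(1−f) ≈ 53.091 × 0.1963/0.8037 ≈ 12.967 mg/L.

13.0 mg/L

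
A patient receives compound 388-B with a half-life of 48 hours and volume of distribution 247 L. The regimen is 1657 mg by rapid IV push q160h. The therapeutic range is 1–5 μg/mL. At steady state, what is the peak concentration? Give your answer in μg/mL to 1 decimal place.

τ/t½ = 160/48 ≈ 3.3333, so fraction remaining f = (1/2)^(160/48) ≈ 0.0992.
At steady state, accumulation factor R = 1/(1 − e^(−kτ)) ≈ 1.1101.
Single-dose peak C₀ = D/Vd = 1657/247 ≈ 6.709 μg/mL.
Cmax,ss = C₀/(1 − f) ≈ 6.709/0.9008 ≈ 7.448 μg/mL.
Peak 7.4 μg/mL vs MTC 5 μg/mL: exceeds toxic threshold.

7.4 μg/mL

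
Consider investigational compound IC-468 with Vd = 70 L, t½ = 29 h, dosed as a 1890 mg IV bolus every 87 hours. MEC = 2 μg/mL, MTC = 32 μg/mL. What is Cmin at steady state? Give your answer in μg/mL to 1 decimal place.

3.9 μg/mL

The dosing interval is 3 half-lives, so f = 2^(−3) = 0.125.
Accumulation ratio R = 1/(1 − f) = 1/0.875 = 8/7.
Single-dose peak C₀ = D/Vd = 1890/70 = 27 μg/mL.
Steady-state peak Cmax,ss = C₀·R = 27 × 8/7 ≈ 30.857 μg/mL.
Steady-state trough Cmin,ss = Cmax,ss·f ≈ 30.857 × 0.125 ≈ 3.857 μg/mL.
Trough 3.9 μg/mL vs MEC 2 μg/mL: adequate.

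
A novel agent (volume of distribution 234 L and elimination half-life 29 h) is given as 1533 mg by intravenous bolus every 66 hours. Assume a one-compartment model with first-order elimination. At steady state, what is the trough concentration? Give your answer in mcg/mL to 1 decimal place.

1.7 mcg/mL

τ/t½ = 66/29 ≈ 2.2759, so fraction remaining f = (1/2)^(66/29) ≈ 0.2065.
Single-dose peak C₀ = D/Vd = 1533/234 ≈ 6.551 mcg/mL.
Steady-state trough Cmin,ss = C₀·f/(1−f) ≈ 6.551 × 0.2065/0.7935 ≈ 1.705 mcg/mL.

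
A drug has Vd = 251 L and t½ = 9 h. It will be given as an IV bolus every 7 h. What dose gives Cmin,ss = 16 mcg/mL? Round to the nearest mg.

τ/t½ = 7/9 ≈ 0.77778, so f = (1/2)^(7/9) ≈ 0.583265.
Cmin,ss = (D/Vd)·f/(1−f), so D = Cmin,ss·Vd·(1−f)/f.
D = 16 × 251 × (1−f)/f ≈ 16 × 251 × 0.71449 ≈ 2869.39 mg.

2869 mg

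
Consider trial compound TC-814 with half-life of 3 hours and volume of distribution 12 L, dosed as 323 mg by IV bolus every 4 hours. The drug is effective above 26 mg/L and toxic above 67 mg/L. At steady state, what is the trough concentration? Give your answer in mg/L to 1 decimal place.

17.7 mg/L

Over one 4-h interval, 4/3 ≈ 1.3333 half-lives elapse, leaving f ≈ 0.3969 of each dose.
At steady state, accumulation factor R = 1/(1 − e^(−kτ)) ≈ 1.6581.
Each bolus raises the concentration by D/Vd = 323/12 ≈ 26.917 mg/L.
Steady-state peak Cmax,ss = C₀·R ≈ 26.917 × 1.6581 ≈ 44.631 mg/L.
One interval later, Cmin,ss = Cmax,ss·e^(−kτ) ≈ 44.631 × 0.3969 ≈ 17.714 mg/L.
Trough 17.7 mg/L vs MEC 26 mg/L: subtherapeutic.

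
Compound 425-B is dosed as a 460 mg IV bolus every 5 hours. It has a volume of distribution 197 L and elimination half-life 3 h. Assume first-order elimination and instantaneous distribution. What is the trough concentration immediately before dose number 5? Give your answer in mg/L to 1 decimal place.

f = (1/2)^(τ/t½) = (1/2)^(5/3) ≈ 0.3150.
C₀ = D/Vd = 460/197 ≈ 2.335 mg/L.
Before the 5th dose, 4 doses have been given. Superposition: Cmin = C₀·(f + f² + … + f^4).
≈ 2.335 × (0.3150 + 0.0992 + 0.0313 + 0.0098) ≈ 2.335 × 0.4553 ≈ 1.063 mg/L.

1.1 mg/L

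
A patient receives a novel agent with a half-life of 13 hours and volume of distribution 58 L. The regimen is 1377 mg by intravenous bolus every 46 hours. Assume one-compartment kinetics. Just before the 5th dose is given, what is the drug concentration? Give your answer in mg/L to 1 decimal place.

f = (1/2)^(τ/t½) = (1/2)^(46/13) ≈ 0.0861.
C₀ = D/Vd = 1377/58 ≈ 23.741 mg/L.
Before the 5th dose, 4 doses have been given. Superposition: Cmin = C₀·(f + f² + … + f^4).
≈ 23.741 × (0.0861 + 0.0074 + 0.0006 + 0.0001) ≈ 23.741 × 0.0942 ≈ 2.236 mg/L.

2.2 mg/L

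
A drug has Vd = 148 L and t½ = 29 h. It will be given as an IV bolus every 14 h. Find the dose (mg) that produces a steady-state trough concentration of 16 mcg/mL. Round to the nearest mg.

τ/t½ = 14/29 ≈ 0.48276, so f = (1/2)^(14/29) ≈ 0.715608.
Cmin,ss = (D/Vd)·f/(1−f), so D = Cmin,ss·Vd·(1−f)/f.
D = 16 × 148 × (1−f)/f ≈ 16 × 148 × 0.39741 ≈ 941.07 mg.

941 mg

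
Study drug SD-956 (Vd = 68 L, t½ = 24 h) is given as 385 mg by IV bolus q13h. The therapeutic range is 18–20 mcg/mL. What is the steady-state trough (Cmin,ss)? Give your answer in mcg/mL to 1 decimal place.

12.4 mcg/mL

k = ln2/t½ = ln2/24 ≈ 0.028881 h⁻¹; fraction remaining f = e^(−kτ) = e^(−0.028881×13) ≈ 0.6870.
Accumulation ratio R = 1/(1 − f) ≈ 1/0.3130 ≈ 3.1949.
Single-dose peak C₀ = D/Vd = 385/68 ≈ 5.662 mcg/mL.
Steady-state peak Cmax,ss = C₀·R ≈ 5.662 × 3.1949 ≈ 18.090 mcg/mL.
Steady-state trough Cmin,ss = Cmax,ss·f ≈ 18.090 × 0.6870 ≈ 12.428 mcg/mL.
Trough 12.4 mcg/mL vs MEC 18 mcg/mL: subtherapeutic.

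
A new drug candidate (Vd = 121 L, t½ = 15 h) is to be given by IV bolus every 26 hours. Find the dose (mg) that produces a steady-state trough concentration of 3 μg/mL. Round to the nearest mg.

τ/t½ = 26/15 ≈ 1.7333, so f = (1/2)^(26/15) ≈ 0.300756.
Cmin,ss = (D/Vd)·f/(1−f), so D = Cmin,ss·Vd·(1−f)/f.
D = 3 × 121 × (1−f)/f ≈ 3 × 121 × 2.32495 ≈ 843.96 mg.

844 mg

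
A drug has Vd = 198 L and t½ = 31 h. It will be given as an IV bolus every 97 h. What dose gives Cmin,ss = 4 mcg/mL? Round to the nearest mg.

τ/t½ = 97/31 ≈ 3.129, so f = (1/2)^(97/31) ≈ 0.114306.
Cmin,ss = (D/Vd)·f/(1−f), so D = Cmin,ss·Vd·(1−f)/f.
D = 4 × 198 × (1−f)/f ≈ 4 × 198 × 7.74845 ≈ 6136.77 mg.

6137 mg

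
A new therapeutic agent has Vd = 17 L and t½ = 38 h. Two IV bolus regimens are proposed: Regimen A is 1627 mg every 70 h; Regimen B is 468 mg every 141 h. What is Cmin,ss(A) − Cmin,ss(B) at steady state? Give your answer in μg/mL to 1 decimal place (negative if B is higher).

34.7 μg/mL

Regimen A: f = (1/2)^(70/38) ≈ 0.2789; Cmin,ss = (1627/17)·f/(1−f) ≈ 37.016 μg/mL.
Regimen B: f = (1/2)^(141/38) ≈ 0.0764; Cmin,ss = (468/17)·f/(1−f) ≈ 2.277 μg/mL.
Difference ≈ 37.016 − 2.277 ≈ 34.739 μg/mL.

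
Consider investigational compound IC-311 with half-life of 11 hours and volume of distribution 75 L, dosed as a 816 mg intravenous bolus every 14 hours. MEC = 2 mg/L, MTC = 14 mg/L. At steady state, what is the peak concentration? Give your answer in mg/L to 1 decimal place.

Over one 14-h interval, 14/11 ≈ 1.2727 half-lives elapse, leaving f ≈ 0.4139 of each dose.
At steady state, accumulation factor R = 1/(1 − e^(−kτ)) ≈ 1.7062.
Each bolus raises the concentration by D/Vd = 816/75 ≈ 10.880 mg/L.
Cmax,ss = C₀/(1 − f) ≈ 10.880/0.5861 ≈ 18.563 mg/L.
Peak 18.6 mg/L vs MTC 14 mg/L: exceeds toxic threshold.

18.6 mg/L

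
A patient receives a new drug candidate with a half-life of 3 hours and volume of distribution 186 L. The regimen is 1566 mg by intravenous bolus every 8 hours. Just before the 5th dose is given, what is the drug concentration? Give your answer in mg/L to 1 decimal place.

1.6 mg/L

f = (1/2)^(τ/t½) = (1/2)^(8/3) ≈ 0.1575.
C₀ = D/Vd = 1566/186 ≈ 8.419 mg/L.
Before the 5th dose, 4 doses have been given. Superposition: Cmin = C₀·(f + f² + … + f^4).
≈ 8.419 × (0.1575 + 0.0248 + 0.0039 + 0.0006) ≈ 8.419 × 0.1868 ≈ 1.573 mg/L.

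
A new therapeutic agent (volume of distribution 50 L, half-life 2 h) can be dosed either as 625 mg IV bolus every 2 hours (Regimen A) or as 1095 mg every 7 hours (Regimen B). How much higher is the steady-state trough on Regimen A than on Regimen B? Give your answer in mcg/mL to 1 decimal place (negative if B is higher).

Regimen A: f = (1/2)^(2/2) ≈ 0.5000; Cmin,ss = (625/50)·f/(1−f) ≈ 12.500 mcg/mL.
Regimen B: f = (1/2)^(7/2) ≈ 0.0884; Cmin,ss = (1095/50)·f/(1−f) ≈ 2.124 mcg/mL.
Difference ≈ 12.500 − 2.124 ≈ 10.376 mcg/mL.

10.4 mcg/mL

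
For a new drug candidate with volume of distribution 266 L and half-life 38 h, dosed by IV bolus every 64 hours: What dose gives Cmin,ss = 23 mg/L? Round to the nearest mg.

13543 mg

τ/t½ = 64/38 ≈ 1.6842, so f = (1/2)^(64/38) ≈ 0.311173.
Cmin,ss = (D/Vd)·f/(1−f), so D = Cmin,ss·Vd·(1−f)/f.
D = 23 × 266 × (1−f)/f ≈ 23 × 266 × 2.21365 ≈ 13543.11 mg.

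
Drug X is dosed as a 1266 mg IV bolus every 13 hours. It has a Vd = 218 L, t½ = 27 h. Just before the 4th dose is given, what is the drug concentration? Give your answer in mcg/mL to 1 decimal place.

f = (1/2)^(τ/t½) = (1/2)^(13/27) ≈ 0.7162.
C₀ = D/Vd = 1266/218 ≈ 5.807 mcg/mL.
Before the 4th dose, 3 doses have been given. Superposition: Cmin = C₀·(f + f² + … + f^3).
≈ 5.807 × (0.7162 + 0.5129 + 0.3674) ≈ 5.807 × 1.5965 ≈ 9.271 mcg/mL.

9.3 mcg/mL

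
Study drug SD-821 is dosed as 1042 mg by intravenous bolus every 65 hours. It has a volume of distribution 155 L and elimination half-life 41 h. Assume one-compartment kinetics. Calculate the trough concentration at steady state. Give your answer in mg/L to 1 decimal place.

k = ln2/t½ = ln2/41 ≈ 0.016906 h⁻¹; fraction remaining f = e^(−kτ) = e^(−0.016906×65) ≈ 0.3332.
At steady state, accumulation factor R = 1/(1 − e^(−kτ)) ≈ 1.4997.
Single-dose peak C₀ = D/Vd = 1042/155 ≈ 6.723 mg/L.
Steady-state peak Cmax,ss = C₀·R ≈ 6.723 × 1.4997 ≈ 10.082 mg/L.
One interval later, Cmin,ss = Cmax,ss·e^(−kτ) ≈ 10.082 × 0.3332 ≈ 3.359 mg/L.

3.4 mg/L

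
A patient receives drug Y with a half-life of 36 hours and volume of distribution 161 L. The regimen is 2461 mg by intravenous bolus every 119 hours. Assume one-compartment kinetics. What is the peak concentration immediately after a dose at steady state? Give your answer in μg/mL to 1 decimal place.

k = ln2/t½ = ln2/36 ≈ 0.019254 h⁻¹; fraction remaining f = e^(−kτ) = e^(−0.019254×119) ≈ 0.1011.
Accumulation ratio R = 1/(1 − f) ≈ 1/0.8989 ≈ 1.1125.
Single-dose peak C₀ = D/Vd = 2461/161 ≈ 15.286 μg/mL.
Steady-state peak Cmax,ss = C₀·R ≈ 15.286 × 1.1125 ≈ 17.006 μg/mL.

17.0 μg/mL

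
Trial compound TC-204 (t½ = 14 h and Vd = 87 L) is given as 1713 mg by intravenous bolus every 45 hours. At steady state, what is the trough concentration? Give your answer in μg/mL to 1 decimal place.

2.4 μg/mL

τ/t½ = 45/14 ≈ 3.2143, so fraction remaining f = (1/2)^(45/14) ≈ 0.1077.
At steady state, accumulation factor R = 1/(1 − e^(−kτ)) ≈ 1.1207.
Each bolus raises the concentration by D/Vd = 1713/87 ≈ 19.690 μg/mL.
Cmax,ss = C₀/(1 − f) ≈ 19.690/0.8923 ≈ 22.067 μg/mL.
Steady-state trough Cmin,ss = Cmax,ss·f ≈ 22.067 × 0.1077 ≈ 2.377 μg/mL.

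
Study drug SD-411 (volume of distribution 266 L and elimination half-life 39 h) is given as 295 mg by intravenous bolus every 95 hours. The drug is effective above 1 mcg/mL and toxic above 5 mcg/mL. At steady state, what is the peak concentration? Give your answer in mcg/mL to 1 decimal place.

k = ln2/t½ = ln2/39 ≈ 0.017773 h⁻¹; fraction remaining f = e^(−kτ) = e^(−0.017773×95) ≈ 0.1848.
At steady state, accumulation factor R = 1/(1 − e^(−kτ)) ≈ 1.2267.
Single-dose peak C₀ = D/Vd = 295/266 ≈ 1.109 mcg/mL.
Steady-state peak Cmax,ss = C₀·R ≈ 1.109 × 1.2267 ≈ 1.360 mcg/mL.
Peak 1.4 mcg/mL vs MTC 5 mcg/mL: below toxic threshold.

1.4 mcg/mL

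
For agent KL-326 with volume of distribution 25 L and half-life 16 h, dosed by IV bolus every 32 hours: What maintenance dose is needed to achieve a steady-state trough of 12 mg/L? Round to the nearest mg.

τ/t½ = 32/16 ≈ 2, so f = (1/2)^(32/16) ≈ 0.250000.
Cmin,ss = (D/Vd)·f/(1−f), so D = Cmin,ss·Vd·(1−f)/f.
D = 12 × 25 × (1−f)/f ≈ 12 × 25 × 3.00000 ≈ 900.00 mg.

900 mg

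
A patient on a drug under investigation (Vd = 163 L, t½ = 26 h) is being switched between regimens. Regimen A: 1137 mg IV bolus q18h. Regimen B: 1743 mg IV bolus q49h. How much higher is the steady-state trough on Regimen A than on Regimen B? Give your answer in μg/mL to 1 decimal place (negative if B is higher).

Regimen A: f = (1/2)^(18/26) ≈ 0.6189; Cmin,ss = (1137/163)·f/(1−f) ≈ 11.328 μg/mL.
Regimen B: f = (1/2)^(49/26) ≈ 0.2708; Cmin,ss = (1743/163)·f/(1−f) ≈ 3.971 μg/mL.
Difference ≈ 11.328 − 3.971 ≈ 7.357 μg/mL.

7.4 μg/mL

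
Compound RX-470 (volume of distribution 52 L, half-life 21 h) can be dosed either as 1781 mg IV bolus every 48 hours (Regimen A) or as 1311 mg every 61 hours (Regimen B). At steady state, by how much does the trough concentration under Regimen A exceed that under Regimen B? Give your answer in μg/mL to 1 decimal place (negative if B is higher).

Regimen A: f = (1/2)^(48/21) ≈ 0.2051; Cmin,ss = (1781/52)·f/(1−f) ≈ 8.837 μg/mL.
Regimen B: f = (1/2)^(61/21) ≈ 0.1335; Cmin,ss = (1311/52)·f/(1−f) ≈ 3.884 μg/mL.
Difference ≈ 8.837 − 3.884 ≈ 4.953 μg/mL.

5.0 μg/mL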